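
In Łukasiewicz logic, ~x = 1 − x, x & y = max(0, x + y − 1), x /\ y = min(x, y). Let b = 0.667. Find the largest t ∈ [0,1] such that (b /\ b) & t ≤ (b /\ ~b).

0.666

b /\ b = min(0.667, 0.667) = 0.667
So the left factor is b /\ b = 0.667.
~b = 1 − 0.667 = 0.333
b /\ ~b = min(0.667, 0.333) = 0.333
So the right-hand bound is b /\ ~b = 0.333.
The residuum of the Łukasiewicz t-norm gives the supremum: min(1, 1 − 0.667 + 0.333).
1 − 0.667 + 0.333 = 0.666, so t = min(1, 0.666) = 0.666.
Check: 0.667 & 0.666 = max(0, 0.333) = 0.333 ≤ 0.333.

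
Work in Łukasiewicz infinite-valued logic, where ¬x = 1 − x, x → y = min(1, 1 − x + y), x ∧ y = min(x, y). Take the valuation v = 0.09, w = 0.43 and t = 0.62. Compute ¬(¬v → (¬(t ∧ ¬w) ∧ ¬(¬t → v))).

0.62

¬v = 1 − 0.09 = 0.91
¬w = 1 − 0.43 = 0.57
t ∧ ¬w = min(0.62, 0.57) = 0.57
¬(t ∧ ¬w) = 1 − 0.57 = 0.43
¬t = 1 − 0.62 = 0.38
¬t → v = min(1, 1 − 0.38 + 0.09) = min(1, 0.71) = 0.71
¬(¬t → v) = 1 − 0.71 = 0.29
¬(t ∧ ¬w) ∧ ¬(¬t → v) = min(0.43, 0.29) = 0.29
¬v → (¬(t ∧ ¬w) ∧ ¬(¬t → v)) = min(1, 1 − 0.91 + 0.29) = min(1, 0.38) = 0.38
¬(¬v → (¬(t ∧ ¬w) ∧ ¬(¬t → v))) = 1 − 0.38 = 0.62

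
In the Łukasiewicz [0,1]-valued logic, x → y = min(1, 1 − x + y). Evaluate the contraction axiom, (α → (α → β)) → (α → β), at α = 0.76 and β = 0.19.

α → β = min(1, 1 − 0.76 + 0.19) = min(1, 0.43) = 0.43
α → (α → β) = min(1, 1 − 0.76 + 0.43) = min(1, 0.67) = 0.67
(α → (α → β)) → (α → β) = min(1, 1 − 0.67 + 0.43) = min(1, 0.76) = 0.76
(The value 0.76 < 1 shows this instance is not satisfied; fails in Ł∞ (the t-norm is not idempotent).)

0.76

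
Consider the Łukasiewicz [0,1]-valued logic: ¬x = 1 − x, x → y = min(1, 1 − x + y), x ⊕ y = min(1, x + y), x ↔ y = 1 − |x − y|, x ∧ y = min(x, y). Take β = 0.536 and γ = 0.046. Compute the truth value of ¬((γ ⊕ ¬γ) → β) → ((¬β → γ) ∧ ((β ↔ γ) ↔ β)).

¬γ = 1 − 0.046 = 0.954
γ ⊕ ¬γ = min(1, 0.046 + 0.954) = min(1, 1.000) = 1.000
(γ ⊕ ¬γ) → β = min(1, 1 − 1.000 + 0.536) = min(1, 0.536) = 0.536
¬((γ ⊕ ¬γ) → β) = 1 − 0.536 = 0.464
¬β = 1 − 0.536 = 0.464
¬β → γ = min(1, 1 − 0.464 + 0.046) = min(1, 0.582) = 0.582
β ↔ γ = 1 − |0.536 − 0.046| = 1 − 0.490 = 0.510
(β ↔ γ) ↔ β = 1 − |0.510 − 0.536| = 1 − 0.026 = 0.974
(¬β → γ) ∧ ((β ↔ γ) ↔ β) = min(0.582, 0.974) = 0.582
¬((γ ⊕ ¬γ) → β) → ((¬β → γ) ∧ ((β ↔ γ) ↔ β)) = min(1, 1 − 0.464 + 0.582) = min(1, 1.118) = 1.000

1.000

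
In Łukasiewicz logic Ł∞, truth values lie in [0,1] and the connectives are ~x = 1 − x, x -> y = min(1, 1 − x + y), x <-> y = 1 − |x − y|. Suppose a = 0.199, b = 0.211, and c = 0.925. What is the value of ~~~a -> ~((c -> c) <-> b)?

0.988

~a = 1 − 0.199 = 0.801
~~a = 1 − 0.801 = 0.199
~~~a = 1 − 0.199 = 0.801
c -> c = min(1, 1 − 0.925 + 0.925) = min(1, 1.000) = 1.000
(c -> c) <-> b = 1 − |1.000 − 0.211| = 1 − 0.789 = 0.211
~((c -> c) <-> b) = 1 − 0.211 = 0.789
~~~a -> ~((c -> c) <-> b) = min(1, 1 − 0.801 + 0.789) = min(1, 0.988) = 0.988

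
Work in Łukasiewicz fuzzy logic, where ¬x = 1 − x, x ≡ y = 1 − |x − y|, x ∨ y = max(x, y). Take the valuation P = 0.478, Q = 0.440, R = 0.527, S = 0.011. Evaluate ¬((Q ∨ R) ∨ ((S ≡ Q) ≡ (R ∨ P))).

Q ∨ R = max(0.440, 0.527) = 0.527
S ≡ Q = 1 − |0.011 − 0.440| = 1 − 0.429 = 0.571
R ∨ P = max(0.527, 0.478) = 0.527
(S ≡ Q) ≡ (R ∨ P) = 1 − |0.571 − 0.527| = 1 − 0.044 = 0.956
(Q ∨ R) ∨ ((S ≡ Q) ≡ (R ∨ P)) = max(0.527, 0.956) = 0.956
¬((Q ∨ R) ∨ ((S ≡ Q) ≡ (R ∨ P))) = 1 − 0.956 = 0.044

0.044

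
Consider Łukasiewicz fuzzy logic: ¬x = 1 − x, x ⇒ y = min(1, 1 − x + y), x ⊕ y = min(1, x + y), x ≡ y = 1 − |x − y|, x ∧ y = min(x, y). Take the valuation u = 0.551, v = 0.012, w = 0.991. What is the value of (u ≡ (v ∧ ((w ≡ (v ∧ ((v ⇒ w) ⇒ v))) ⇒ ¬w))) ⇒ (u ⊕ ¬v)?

1.000

v ⇒ w = min(1, 1 − 0.012 + 0.991) = min(1, 1.979) = 1.000
(v ⇒ w) ⇒ v = min(1, 1 − 1.000 + 0.012) = min(1, 0.012) = 0.012
v ∧ ((v ⇒ w) ⇒ v) = min(0.012, 0.012) = 0.012
w ≡ (v ∧ ((v ⇒ w) ⇒ v)) = 1 − |0.991 − 0.012| = 1 − 0.979 = 0.021
¬w = 1 − 0.991 = 0.009
(w ≡ (v ∧ ((v ⇒ w) ⇒ v))) ⇒ ¬w = min(1, 1 − 0.021 + 0.009) = min(1, 0.988) = 0.988
v ∧ ((w ≡ (v ∧ ((v ⇒ w) ⇒ v))) ⇒ ¬w) = min(0.012, 0.988) = 0.012
u ≡ (v ∧ ((w ≡ (v ∧ ((v ⇒ w) ⇒ v))) ⇒ ¬w)) = 1 − |0.551 − 0.012| = 1 − 0.539 = 0.461
¬v = 1 − 0.012 = 0.988
u ⊕ ¬v = min(1, 0.551 + 0.988) = min(1, 1.539) = 1.000
(u ≡ (v ∧ ((w ≡ (v ∧ ((v ⇒ w) ⇒ v))) ⇒ ¬w))) ⇒ (u ⊕ ¬v) = min(1, 1 − 0.461 + 1.000) = min(1, 1.539) = 1.000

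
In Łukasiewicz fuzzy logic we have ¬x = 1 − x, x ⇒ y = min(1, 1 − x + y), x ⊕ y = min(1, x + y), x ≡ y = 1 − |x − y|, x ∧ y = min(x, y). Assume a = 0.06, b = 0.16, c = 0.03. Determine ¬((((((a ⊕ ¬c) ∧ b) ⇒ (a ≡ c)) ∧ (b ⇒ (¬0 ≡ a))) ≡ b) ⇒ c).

0.23

¬c = 1 − 0.03 = 0.97
a ⊕ ¬c = min(1, 0.06 + 0.97) = min(1, 1.03) = 1.00
(a ⊕ ¬c) ∧ b = min(1.00, 0.16) = 0.16
a ≡ c = 1 − |0.06 − 0.03| = 1 − 0.03 = 0.97
((a ⊕ ¬c) ∧ b) ⇒ (a ≡ c) = min(1, 1 − 0.16 + 0.97) = min(1, 1.81) = 1.00
¬0 = 1 − 0.00 = 1.00
¬0 ≡ a = 1 − |1.00 − 0.06| = 1 − 0.94 = 0.06
b ⇒ (¬0 ≡ a) = min(1, 1 − 0.16 + 0.06) = min(1, 0.90) = 0.90
(((a ⊕ ¬c) ∧ b) ⇒ (a ≡ c)) ∧ (b ⇒ (¬0 ≡ a)) = min(1.00, 0.90) = 0.90
((((a ⊕ ¬c) ∧ b) ⇒ (a ≡ c)) ∧ (b ⇒ (¬0 ≡ a))) ≡ b = 1 − |0.90 − 0.16| = 1 − 0.74 = 0.26
(((((a ⊕ ¬c) ∧ b) ⇒ (a ≡ c)) ∧ (b ⇒ (¬0 ≡ a))) ≡ b) ⇒ c = min(1, 1 − 0.26 + 0.03) = min(1, 0.77) = 0.77
¬((((((a ⊕ ¬c) ∧ b) ⇒ (a ≡ c)) ∧ (b ⇒ (¬0 ≡ a))) ≡ b) ⇒ c) = 1 − 0.77 = 0.23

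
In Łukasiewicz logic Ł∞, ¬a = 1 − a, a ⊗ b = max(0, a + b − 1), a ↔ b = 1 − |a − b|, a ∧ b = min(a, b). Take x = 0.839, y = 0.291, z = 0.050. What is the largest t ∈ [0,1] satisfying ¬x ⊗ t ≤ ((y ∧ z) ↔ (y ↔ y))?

¬x = 1 − 0.839 = 0.161
So the left factor is ¬x = 0.161.
y ∧ z = min(0.291, 0.050) = 0.050
y ↔ y = 1 − |0.291 − 0.291| = 1 − 0.000 = 1.000
(y ∧ z) ↔ (y ↔ y) = 1 − |0.050 − 1.000| = 1 − 0.950 = 0.050
So the right-hand bound is (y ∧ z) ↔ (y ↔ y) = 0.050.
The residuum of the Łukasiewicz t-norm gives the supremum: min(1, 1 − 0.161 + 0.050).
1 − 0.161 + 0.050 = 0.889, so t = min(1, 0.889) = 0.889.
Check: 0.161 ⊗ 0.889 = max(0, 0.050) = 0.050 ≤ 0.050.

0.889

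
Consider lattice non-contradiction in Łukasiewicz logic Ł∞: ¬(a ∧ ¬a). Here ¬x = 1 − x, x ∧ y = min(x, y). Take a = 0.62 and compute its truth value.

¬a = 1 − 0.62 = 0.38
a ∧ ¬a = min(0.62, 0.38) = 0.38
¬(a ∧ ¬a) = 1 − 0.38 = 0.62
(The value 0.62 < 1 shows this instance is not satisfied; not a Ł∞-tautology — its value is 1 − min(a, 1−a).)

0.62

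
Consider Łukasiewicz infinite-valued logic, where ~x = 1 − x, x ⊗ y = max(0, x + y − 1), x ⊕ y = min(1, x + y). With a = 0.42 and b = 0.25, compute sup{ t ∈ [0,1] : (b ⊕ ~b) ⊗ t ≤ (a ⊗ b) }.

~b = 1 − 0.25 = 0.75
b ⊕ ~b = min(1, 0.25 + 0.75) = min(1, 1.00) = 1.00
So the left factor is b ⊕ ~b = 1.00.
a ⊗ b = max(0, 0.42 + 0.25 − 1) = max(0, -0.33) = 0.00
So the right-hand bound is a ⊗ b = 0.00.
The residuum of the Łukasiewicz t-norm gives the supremum: min(1, 1 − 1.00 + 0.00).
1 − 1.00 + 0.00 = 0.00, so t = min(1, 0.00) = 0.00.
Check: 1.00 ⊗ 0.00 = max(0, 0.00) = 0.00 ≤ 0.00.

0.00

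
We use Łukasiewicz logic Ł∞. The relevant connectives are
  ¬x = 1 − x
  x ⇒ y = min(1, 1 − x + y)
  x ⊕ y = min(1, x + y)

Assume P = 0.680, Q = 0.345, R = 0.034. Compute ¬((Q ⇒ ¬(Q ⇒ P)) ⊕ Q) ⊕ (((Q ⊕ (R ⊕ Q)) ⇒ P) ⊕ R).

Q ⇒ P = min(1, 1 − 0.345 + 0.680) = min(1, 1.335) = 1.000
¬(Q ⇒ P) = 1 − 1.000 = 0.000
Q ⇒ ¬(Q ⇒ P) = min(1, 1 − 0.345 + 0.000) = min(1, 0.655) = 0.655
(Q ⇒ ¬(Q ⇒ P)) ⊕ Q = min(1, 0.655 + 0.345) = min(1, 1.000) = 1.000
¬((Q ⇒ ¬(Q ⇒ P)) ⊕ Q) = 1 − 1.000 = 0.000
R ⊕ Q = min(1, 0.034 + 0.345) = min(1, 0.379) = 0.379
Q ⊕ (R ⊕ Q) = min(1, 0.345 + 0.379) = min(1, 0.724) = 0.724
(Q ⊕ (R ⊕ Q)) ⇒ P = min(1, 1 − 0.724 + 0.680) = min(1, 0.956) = 0.956
((Q ⊕ (R ⊕ Q)) ⇒ P) ⊕ R = min(1, 0.956 + 0.034) = min(1, 0.990) = 0.990
¬((Q ⇒ ¬(Q ⇒ P)) ⊕ Q) ⊕ (((Q ⊕ (R ⊕ Q)) ⇒ P) ⊕ R) = min(1, 0.000 + 0.990) = min(1, 0.990) = 0.990

0.990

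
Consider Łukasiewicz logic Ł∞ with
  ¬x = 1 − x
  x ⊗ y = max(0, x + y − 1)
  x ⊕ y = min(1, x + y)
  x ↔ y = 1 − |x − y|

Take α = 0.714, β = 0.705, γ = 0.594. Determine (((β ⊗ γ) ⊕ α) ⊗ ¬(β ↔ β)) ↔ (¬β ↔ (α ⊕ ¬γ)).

0.705

β ⊗ γ = max(0, 0.705 + 0.594 − 1) = max(0, 0.299) = 0.299
(β ⊗ γ) ⊕ α = min(1, 0.299 + 0.714) = min(1, 1.013) = 1.000
β ↔ β = 1 − |0.705 − 0.705| = 1 − 0.000 = 1.000
¬(β ↔ β) = 1 − 1.000 = 0.000
((β ⊗ γ) ⊕ α) ⊗ ¬(β ↔ β) = max(0, 1.000 + 0.000 − 1) = max(0, 0.000) = 0.000
¬β = 1 − 0.705 = 0.295
¬γ = 1 − 0.594 = 0.406
α ⊕ ¬γ = min(1, 0.714 + 0.406) = min(1, 1.120) = 1.000
¬β ↔ (α ⊕ ¬γ) = 1 − |0.295 − 1.000| = 1 − 0.705 = 0.295
(((β ⊗ γ) ⊕ α) ⊗ ¬(β ↔ β)) ↔ (¬β ↔ (α ⊕ ¬γ)) = 1 − |0.000 − 0.295| = 1 − 0.295 = 0.705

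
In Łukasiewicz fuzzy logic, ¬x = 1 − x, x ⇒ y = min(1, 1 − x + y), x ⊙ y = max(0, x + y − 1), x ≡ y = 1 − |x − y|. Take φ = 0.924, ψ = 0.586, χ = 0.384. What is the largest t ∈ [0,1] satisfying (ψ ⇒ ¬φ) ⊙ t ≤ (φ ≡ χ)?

0.970

¬φ = 1 − 0.924 = 0.076
ψ ⇒ ¬φ = min(1, 1 − 0.586 + 0.076) = min(1, 0.490) = 0.490
So the left factor is ψ ⇒ ¬φ = 0.490.
φ ≡ χ = 1 − |0.924 − 0.384| = 1 − 0.540 = 0.460
So the right-hand bound is φ ≡ χ = 0.460.
The residuum of the Łukasiewicz t-norm gives the supremum: min(1, 1 − 0.490 + 0.460).
1 − 0.490 + 0.460 = 0.970, so t = min(1, 0.970) = 0.970.
Check: 0.490 ⊙ 0.970 = max(0, 0.460) = 0.460 ≤ 0.460.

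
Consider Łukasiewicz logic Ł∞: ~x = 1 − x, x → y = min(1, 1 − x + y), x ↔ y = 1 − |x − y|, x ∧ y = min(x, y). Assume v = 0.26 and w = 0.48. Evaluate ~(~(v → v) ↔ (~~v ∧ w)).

0.26

v → v = min(1, 1 − 0.26 + 0.26) = min(1, 1.00) = 1.00
~(v → v) = 1 − 1.00 = 0.00
~v = 1 − 0.26 = 0.74
~~v = 1 − 0.74 = 0.26
~~v ∧ w = min(0.26, 0.48) = 0.26
~(v → v) ↔ (~~v ∧ w) = 1 − |0.00 − 0.26| = 1 − 0.26 = 0.74
~(~(v → v) ↔ (~~v ∧ w)) = 1 − 0.74 = 0.26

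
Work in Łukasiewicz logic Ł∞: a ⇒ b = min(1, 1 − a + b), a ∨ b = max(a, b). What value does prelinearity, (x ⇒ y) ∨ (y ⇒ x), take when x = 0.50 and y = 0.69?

x ⇒ y = min(1, 1 − 0.50 + 0.69) = min(1, 1.19) = 1.00
y ⇒ x = min(1, 1 − 0.69 + 0.50) = min(1, 0.81) = 0.81
(x ⇒ y) ∨ (y ⇒ x) = max(1.00, 0.81) = 1.00
(As expected: a Ł∞-tautology — holds in every MV-chain.)

1.00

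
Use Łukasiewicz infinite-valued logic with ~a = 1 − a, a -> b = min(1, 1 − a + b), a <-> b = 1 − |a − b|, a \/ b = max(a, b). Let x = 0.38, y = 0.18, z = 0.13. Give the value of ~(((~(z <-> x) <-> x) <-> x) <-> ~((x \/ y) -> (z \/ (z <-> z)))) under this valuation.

z <-> x = 1 − |0.13 − 0.38| = 1 − 0.25 = 0.75
~(z <-> x) = 1 − 0.75 = 0.25
~(z <-> x) <-> x = 1 − |0.25 − 0.38| = 1 − 0.13 = 0.87
(~(z <-> x) <-> x) <-> x = 1 − |0.87 − 0.38| = 1 − 0.49 = 0.51
x \/ y = max(0.38, 0.18) = 0.38
z <-> z = 1 − |0.13 − 0.13| = 1 − 0.00 = 1.00
z \/ (z <-> z) = max(0.13, 1.00) = 1.00
(x \/ y) -> (z \/ (z <-> z)) = min(1, 1 − 0.38 + 1.00) = min(1, 1.62) = 1.00
~((x \/ y) -> (z \/ (z <-> z))) = 1 − 1.00 = 0.00
((~(z <-> x) <-> x) <-> x) <-> ~((x \/ y) -> (z \/ (z <-> z))) = 1 − |0.51 − 0.00| = 1 − 0.51 = 0.49
~(((~(z <-> x) <-> x) <-> x) <-> ~((x \/ y) -> (z \/ (z <-> z)))) = 1 − 0.49 = 0.51

0.51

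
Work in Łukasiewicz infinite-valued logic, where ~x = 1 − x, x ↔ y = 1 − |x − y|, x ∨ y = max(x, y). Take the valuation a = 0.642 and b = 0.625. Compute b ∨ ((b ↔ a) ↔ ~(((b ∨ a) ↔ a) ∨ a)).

b ↔ a = 1 − |0.625 − 0.642| = 1 − 0.017 = 0.983
b ∨ a = max(0.625, 0.642) = 0.642
(b ∨ a) ↔ a = 1 − |0.642 − 0.642| = 1 − 0.000 = 1.000
((b ∨ a) ↔ a) ∨ a = max(1.000, 0.642) = 1.000
~(((b ∨ a) ↔ a) ∨ a) = 1 − 1.000 = 0.000
(b ↔ a) ↔ ~(((b ∨ a) ↔ a) ∨ a) = 1 − |0.983 − 0.000| = 1 − 0.983 = 0.017
b ∨ ((b ↔ a) ↔ ~(((b ∨ a) ↔ a) ∨ a)) = max(0.625, 0.017) = 0.625

0.625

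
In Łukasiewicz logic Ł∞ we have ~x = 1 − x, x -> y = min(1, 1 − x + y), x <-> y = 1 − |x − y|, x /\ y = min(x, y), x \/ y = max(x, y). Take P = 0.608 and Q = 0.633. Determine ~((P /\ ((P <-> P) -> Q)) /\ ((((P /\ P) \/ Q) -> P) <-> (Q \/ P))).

P <-> P = 1 − |0.608 − 0.608| = 1 − 0.000 = 1.000
(P <-> P) -> Q = min(1, 1 − 1.000 + 0.633) = min(1, 0.633) = 0.633
P /\ ((P <-> P) -> Q) = min(0.608, 0.633) = 0.608
P /\ P = min(0.608, 0.608) = 0.608
(P /\ P) \/ Q = max(0.608, 0.633) = 0.633
((P /\ P) \/ Q) -> P = min(1, 1 − 0.633 + 0.608) = min(1, 0.975) = 0.975
Q \/ P = max(0.633, 0.608) = 0.633
(((P /\ P) \/ Q) -> P) <-> (Q \/ P) = 1 − |0.975 − 0.633| = 1 − 0.342 = 0.658
(P /\ ((P <-> P) -> Q)) /\ ((((P /\ P) \/ Q) -> P) <-> (Q \/ P)) = min(0.608, 0.658) = 0.608
~((P /\ ((P <-> P) -> Q)) /\ ((((P /\ P) \/ Q) -> P) <-> (Q \/ P))) = 1 − 0.608 = 0.392

0.392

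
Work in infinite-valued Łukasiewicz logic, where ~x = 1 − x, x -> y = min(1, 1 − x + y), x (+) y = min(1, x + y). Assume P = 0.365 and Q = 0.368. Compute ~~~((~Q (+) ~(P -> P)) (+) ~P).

0.000

~Q = 1 − 0.368 = 0.632
P -> P = min(1, 1 − 0.365 + 0.365) = min(1, 1.000) = 1.000
~(P -> P) = 1 − 1.000 = 0.000
~Q (+) ~(P -> P) = min(1, 0.632 + 0.000) = min(1, 0.632) = 0.632
~P = 1 − 0.365 = 0.635
(~Q (+) ~(P -> P)) (+) ~P = min(1, 0.632 + 0.635) = min(1, 1.267) = 1.000
~((~Q (+) ~(P -> P)) (+) ~P) = 1 − 1.000 = 0.000
~~((~Q (+) ~(P -> P)) (+) ~P) = 1 − 0.000 = 1.000
~~~((~Q (+) ~(P -> P)) (+) ~P) = 1 − 1.000 = 0.000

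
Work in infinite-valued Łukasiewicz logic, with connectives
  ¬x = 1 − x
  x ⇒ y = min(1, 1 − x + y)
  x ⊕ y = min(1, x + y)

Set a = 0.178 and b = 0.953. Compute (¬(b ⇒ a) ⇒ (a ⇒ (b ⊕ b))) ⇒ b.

b ⇒ a = min(1, 1 − 0.953 + 0.178) = min(1, 0.225) = 0.225
¬(b ⇒ a) = 1 − 0.225 = 0.775
b ⊕ b = min(1, 0.953 + 0.953) = min(1, 1.906) = 1.000
a ⇒ (b ⊕ b) = min(1, 1 − 0.178 + 1.000) = min(1, 1.822) = 1.000
¬(b ⇒ a) ⇒ (a ⇒ (b ⊕ b)) = min(1, 1 − 0.775 + 1.000) = min(1, 1.225) = 1.000
(¬(b ⇒ a) ⇒ (a ⇒ (b ⊕ b))) ⇒ b = min(1, 1 − 1.000 + 0.953) = min(1, 0.953) = 0.953

0.953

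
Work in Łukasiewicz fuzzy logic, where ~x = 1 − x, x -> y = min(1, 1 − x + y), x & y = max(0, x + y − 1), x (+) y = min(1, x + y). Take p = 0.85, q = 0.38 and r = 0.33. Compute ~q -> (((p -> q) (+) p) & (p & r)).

~q = 1 − 0.38 = 0.62
p -> q = min(1, 1 − 0.85 + 0.38) = min(1, 0.53) = 0.53
(p -> q) (+) p = min(1, 0.53 + 0.85) = min(1, 1.38) = 1.00
p & r = max(0, 0.85 + 0.33 − 1) = max(0, 0.18) = 0.18
((p -> q) (+) p) & (p & r) = max(0, 1.00 + 0.18 − 1) = max(0, 0.18) = 0.18
~q -> (((p -> q) (+) p) & (p & r)) = min(1, 1 − 0.62 + 0.18) = min(1, 0.56) = 0.56

0.56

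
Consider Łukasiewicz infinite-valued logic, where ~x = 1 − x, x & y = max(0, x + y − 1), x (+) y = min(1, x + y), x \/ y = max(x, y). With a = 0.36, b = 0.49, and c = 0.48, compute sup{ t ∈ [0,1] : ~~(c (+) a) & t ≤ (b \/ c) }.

c (+) a = min(1, 0.48 + 0.36) = min(1, 0.84) = 0.84
~(c (+) a) = 1 − 0.84 = 0.16
~~(c (+) a) = 1 − 0.16 = 0.84
So the left factor is ~~(c (+) a) = 0.84.
b \/ c = max(0.49, 0.48) = 0.49
So the right-hand bound is b \/ c = 0.49.
The residuum of the Łukasiewicz t-norm gives the supremum: min(1, 1 − 0.84 + 0.49).
1 − 0.84 + 0.49 = 0.65, so t = min(1, 0.65) = 0.65.
Check: 0.84 & 0.65 = max(0, 0.49) = 0.49 ≤ 0.49.

0.65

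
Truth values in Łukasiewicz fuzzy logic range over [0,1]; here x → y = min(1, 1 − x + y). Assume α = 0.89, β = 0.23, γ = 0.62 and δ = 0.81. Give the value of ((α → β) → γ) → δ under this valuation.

α → β = min(1, 1 − 0.89 + 0.23) = min(1, 0.34) = 0.34
(α → β) → γ = min(1, 1 − 0.34 + 0.62) = min(1, 1.28) = 1.00
((α → β) → γ) → δ = min(1, 1 − 1.00 + 0.81) = min(1, 0.81) = 0.81

0.81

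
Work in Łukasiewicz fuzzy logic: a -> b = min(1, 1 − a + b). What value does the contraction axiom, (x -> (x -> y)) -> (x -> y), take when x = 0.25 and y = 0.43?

1.00

x -> y = min(1, 1 − 0.25 + 0.43) = min(1, 1.18) = 1.00
x -> (x -> y) = min(1, 1 − 0.25 + 1.00) = min(1, 1.75) = 1.00
(x -> (x -> y)) -> (x -> y) = min(1, 1 − 1.00 + 1.00) = min(1, 1.00) = 1.00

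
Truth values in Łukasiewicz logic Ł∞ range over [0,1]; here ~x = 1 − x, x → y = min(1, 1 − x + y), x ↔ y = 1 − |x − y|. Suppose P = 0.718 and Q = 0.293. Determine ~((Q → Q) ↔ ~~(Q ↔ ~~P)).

Q → Q = min(1, 1 − 0.293 + 0.293) = min(1, 1.000) = 1.000
~P = 1 − 0.718 = 0.282
~~P = 1 − 0.282 = 0.718
Q ↔ ~~P = 1 − |0.293 − 0.718| = 1 − 0.425 = 0.575
~(Q ↔ ~~P) = 1 − 0.575 = 0.425
~~(Q ↔ ~~P) = 1 − 0.425 = 0.575
(Q → Q) ↔ ~~(Q ↔ ~~P) = 1 − |1.000 − 0.575| = 1 − 0.425 = 0.575
~((Q → Q) ↔ ~~(Q ↔ ~~P)) = 1 − 0.575 = 0.425

0.425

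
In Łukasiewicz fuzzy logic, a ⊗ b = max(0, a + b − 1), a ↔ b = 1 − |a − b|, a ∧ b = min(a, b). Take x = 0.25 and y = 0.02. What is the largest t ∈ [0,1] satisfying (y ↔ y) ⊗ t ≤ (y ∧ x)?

y ↔ y = 1 − |0.02 − 0.02| = 1 − 0.00 = 1.00
So the left factor is y ↔ y = 1.00.
y ∧ x = min(0.02, 0.25) = 0.02
So the right-hand bound is y ∧ x = 0.02.
The residuum of the Łukasiewicz t-norm gives the supremum: min(1, 1 − 1.00 + 0.02).
1 − 1.00 + 0.02 = 0.02, so t = min(1, 0.02) = 0.02.
Check: 1.00 ⊗ 0.02 = max(0, 0.02) = 0.02 ≤ 0.02.

0.02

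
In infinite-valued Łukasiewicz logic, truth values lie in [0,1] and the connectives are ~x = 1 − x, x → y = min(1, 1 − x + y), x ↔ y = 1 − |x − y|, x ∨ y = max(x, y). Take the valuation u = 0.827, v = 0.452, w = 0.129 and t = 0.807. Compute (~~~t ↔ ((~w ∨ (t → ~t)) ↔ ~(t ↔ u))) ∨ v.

0.956

~t = 1 − 0.807 = 0.193
~~t = 1 − 0.193 = 0.807
~~~t = 1 − 0.807 = 0.193
~w = 1 − 0.129 = 0.871
t → ~t = min(1, 1 − 0.807 + 0.193) = min(1, 0.386) = 0.386
~w ∨ (t → ~t) = max(0.871, 0.386) = 0.871
t ↔ u = 1 − |0.807 − 0.827| = 1 − 0.020 = 0.980
~(t ↔ u) = 1 − 0.980 = 0.020
(~w ∨ (t → ~t)) ↔ ~(t ↔ u) = 1 − |0.871 − 0.020| = 1 − 0.851 = 0.149
~~~t ↔ ((~w ∨ (t → ~t)) ↔ ~(t ↔ u)) = 1 − |0.193 − 0.149| = 1 − 0.044 = 0.956
(~~~t ↔ ((~w ∨ (t → ~t)) ↔ ~(t ↔ u))) ∨ v = max(0.956, 0.452) = 0.956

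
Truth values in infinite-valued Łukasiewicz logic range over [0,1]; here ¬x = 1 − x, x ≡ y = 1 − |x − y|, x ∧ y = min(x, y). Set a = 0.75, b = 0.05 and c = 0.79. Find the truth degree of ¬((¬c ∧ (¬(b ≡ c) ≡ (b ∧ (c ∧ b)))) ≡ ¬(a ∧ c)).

¬c = 1 − 0.79 = 0.21
b ≡ c = 1 − |0.05 − 0.79| = 1 − 0.74 = 0.26
¬(b ≡ c) = 1 − 0.26 = 0.74
c ∧ b = min(0.79, 0.05) = 0.05
b ∧ (c ∧ b) = min(0.05, 0.05) = 0.05
¬(b ≡ c) ≡ (b ∧ (c ∧ b)) = 1 − |0.74 − 0.05| = 1 − 0.69 = 0.31
¬c ∧ (¬(b ≡ c) ≡ (b ∧ (c ∧ b))) = min(0.21, 0.31) = 0.21
a ∧ c = min(0.75, 0.79) = 0.75
¬(a ∧ c) = 1 − 0.75 = 0.25
(¬c ∧ (¬(b ≡ c) ≡ (b ∧ (c ∧ b)))) ≡ ¬(a ∧ c) = 1 − |0.21 − 0.25| = 1 − 0.04 = 0.96
¬((¬c ∧ (¬(b ≡ c) ≡ (b ∧ (c ∧ b)))) ≡ ¬(a ∧ c)) = 1 − 0.96 = 0.04

0.04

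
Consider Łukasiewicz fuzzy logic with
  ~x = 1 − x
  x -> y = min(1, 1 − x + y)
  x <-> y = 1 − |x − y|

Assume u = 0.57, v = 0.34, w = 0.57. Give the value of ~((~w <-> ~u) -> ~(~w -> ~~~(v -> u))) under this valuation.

~w = 1 − 0.57 = 0.43
~u = 1 − 0.57 = 0.43
~w <-> ~u = 1 − |0.43 − 0.43| = 1 − 0.00 = 1.00
v -> u = min(1, 1 − 0.34 + 0.57) = min(1, 1.23) = 1.00
~(v -> u) = 1 − 1.00 = 0.00
~~(v -> u) = 1 − 0.00 = 1.00
~~~(v -> u) = 1 − 1.00 = 0.00
~w -> ~~~(v -> u) = min(1, 1 − 0.43 + 0.00) = min(1, 0.57) = 0.57
~(~w -> ~~~(v -> u)) = 1 − 0.57 = 0.43
(~w <-> ~u) -> ~(~w -> ~~~(v -> u)) = min(1, 1 − 1.00 + 0.43) = min(1, 0.43) = 0.43
~((~w <-> ~u) -> ~(~w -> ~~~(v -> u))) = 1 − 0.43 = 0.57

0.57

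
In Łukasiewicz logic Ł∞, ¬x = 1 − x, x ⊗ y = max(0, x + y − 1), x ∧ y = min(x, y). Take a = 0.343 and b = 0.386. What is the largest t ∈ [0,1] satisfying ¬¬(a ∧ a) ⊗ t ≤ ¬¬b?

1.000

a ∧ a = min(0.343, 0.343) = 0.343
¬(a ∧ a) = 1 − 0.343 = 0.657
¬¬(a ∧ a) = 1 − 0.657 = 0.343
So the left factor is ¬¬(a ∧ a) = 0.343.
¬b = 1 − 0.386 = 0.614
¬¬b = 1 − 0.614 = 0.386
So the right-hand bound is ¬¬b = 0.386.
The residuum of the Łukasiewicz t-norm gives the supremum: min(1, 1 − 0.343 + 0.386).
1 − 0.343 + 0.386 = 1.043, so t = min(1, 1.043) = 1.000.
Check: 0.343 ⊗ 1.000 = max(0, 0.343) = 0.343 ≤ 0.386.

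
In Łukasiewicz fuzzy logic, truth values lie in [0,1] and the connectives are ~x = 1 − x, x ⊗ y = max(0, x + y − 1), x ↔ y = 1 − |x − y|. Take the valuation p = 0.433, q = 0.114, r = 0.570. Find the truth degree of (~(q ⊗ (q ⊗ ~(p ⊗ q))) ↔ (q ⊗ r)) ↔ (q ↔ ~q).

p ⊗ q = max(0, 0.433 + 0.114 − 1) = max(0, -0.453) = 0.000
~(p ⊗ q) = 1 − 0.000 = 1.000
q ⊗ ~(p ⊗ q) = max(0, 0.114 + 1.000 − 1) = max(0, 0.114) = 0.114
q ⊗ (q ⊗ ~(p ⊗ q)) = max(0, 0.114 + 0.114 − 1) = max(0, -0.772) = 0.000
~(q ⊗ (q ⊗ ~(p ⊗ q))) = 1 − 0.000 = 1.000
q ⊗ r = max(0, 0.114 + 0.570 − 1) = max(0, -0.316) = 0.000
~(q ⊗ (q ⊗ ~(p ⊗ q))) ↔ (q ⊗ r) = 1 − |1.000 − 0.000| = 1 − 1.000 = 0.000
~q = 1 − 0.114 = 0.886
q ↔ ~q = 1 − |0.114 − 0.886| = 1 − 0.772 = 0.228
(~(q ⊗ (q ⊗ ~(p ⊗ q))) ↔ (q ⊗ r)) ↔ (q ↔ ~q) = 1 − |0.000 − 0.228| = 1 − 0.228 = 0.772

0.772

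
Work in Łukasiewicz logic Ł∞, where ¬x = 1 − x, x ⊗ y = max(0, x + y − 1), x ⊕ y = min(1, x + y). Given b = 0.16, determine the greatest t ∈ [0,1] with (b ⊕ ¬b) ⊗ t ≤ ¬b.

0.84

¬b = 1 − 0.16 = 0.84
b ⊕ ¬b = min(1, 0.16 + 0.84) = min(1, 1.00) = 1.00
So the left factor is b ⊕ ¬b = 1.00.
So the right-hand bound is ¬b = 0.84.
The residuum of the Łukasiewicz t-norm gives the supremum: min(1, 1 − 1.00 + 0.84).
1 − 1.00 + 0.84 = 0.84, so t = min(1, 0.84) = 0.84.
Check: 1.00 ⊗ 0.84 = max(0, 0.84) = 0.84 ≤ 0.84.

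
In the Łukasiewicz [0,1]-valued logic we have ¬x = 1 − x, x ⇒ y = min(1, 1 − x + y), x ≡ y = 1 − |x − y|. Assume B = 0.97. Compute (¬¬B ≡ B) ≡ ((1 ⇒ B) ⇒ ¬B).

¬B = 1 − 0.97 = 0.03
¬¬B = 1 − 0.03 = 0.97
¬¬B ≡ B = 1 − |0.97 − 0.97| = 1 − 0.00 = 1.00
1 ⇒ B = min(1, 1 − 1.00 + 0.97) = min(1, 0.97) = 0.97
(1 ⇒ B) ⇒ ¬B = min(1, 1 − 0.97 + 0.03) = min(1, 0.06) = 0.06
(¬¬B ≡ B) ≡ ((1 ⇒ B) ⇒ ¬B) = 1 − |1.00 − 0.06| = 1 − 0.94 = 0.06

0.06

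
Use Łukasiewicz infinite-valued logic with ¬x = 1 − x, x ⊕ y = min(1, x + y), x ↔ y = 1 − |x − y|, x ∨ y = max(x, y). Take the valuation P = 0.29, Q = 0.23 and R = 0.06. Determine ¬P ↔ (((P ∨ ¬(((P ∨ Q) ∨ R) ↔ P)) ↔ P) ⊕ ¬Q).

¬P = 1 − 0.29 = 0.71
P ∨ Q = max(0.29, 0.23) = 0.29
(P ∨ Q) ∨ R = max(0.29, 0.06) = 0.29
((P ∨ Q) ∨ R) ↔ P = 1 − |0.29 − 0.29| = 1 − 0.00 = 1.00
¬(((P ∨ Q) ∨ R) ↔ P) = 1 − 1.00 = 0.00
P ∨ ¬(((P ∨ Q) ∨ R) ↔ P) = max(0.29, 0.00) = 0.29
(P ∨ ¬(((P ∨ Q) ∨ R) ↔ P)) ↔ P = 1 − |0.29 − 0.29| = 1 − 0.00 = 1.00
¬Q = 1 − 0.23 = 0.77
((P ∨ ¬(((P ∨ Q) ∨ R) ↔ P)) ↔ P) ⊕ ¬Q = min(1, 1.00 + 0.77) = min(1, 1.77) = 1.00
¬P ↔ (((P ∨ ¬(((P ∨ Q) ∨ R) ↔ P)) ↔ P) ⊕ ¬Q) = 1 − |0.71 − 1.00| = 1 − 0.29 = 0.71

0.71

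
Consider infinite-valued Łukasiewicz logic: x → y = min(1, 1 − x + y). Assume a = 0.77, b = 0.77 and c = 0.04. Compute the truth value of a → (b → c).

b → c = min(1, 1 − 0.77 + 0.04) = min(1, 0.27) = 0.27
a → (b → c) = min(1, 1 − 0.77 + 0.27) = min(1, 0.50) = 0.50

0.50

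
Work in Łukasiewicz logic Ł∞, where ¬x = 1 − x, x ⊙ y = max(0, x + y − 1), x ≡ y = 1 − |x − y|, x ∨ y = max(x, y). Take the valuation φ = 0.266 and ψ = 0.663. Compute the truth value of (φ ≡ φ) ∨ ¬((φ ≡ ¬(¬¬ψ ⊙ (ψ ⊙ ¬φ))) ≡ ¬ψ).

1.000

φ ≡ φ = 1 − |0.266 − 0.266| = 1 − 0.000 = 1.000
¬ψ = 1 − 0.663 = 0.337
¬¬ψ = 1 − 0.337 = 0.663
¬φ = 1 − 0.266 = 0.734
ψ ⊙ ¬φ = max(0, 0.663 + 0.734 − 1) = max(0, 0.397) = 0.397
¬¬ψ ⊙ (ψ ⊙ ¬φ) = max(0, 0.663 + 0.397 − 1) = max(0, 0.060) = 0.060
¬(¬¬ψ ⊙ (ψ ⊙ ¬φ)) = 1 − 0.060 = 0.940
φ ≡ ¬(¬¬ψ ⊙ (ψ ⊙ ¬φ)) = 1 − |0.266 − 0.940| = 1 − 0.674 = 0.326
(φ ≡ ¬(¬¬ψ ⊙ (ψ ⊙ ¬φ))) ≡ ¬ψ = 1 − |0.326 − 0.337| = 1 − 0.011 = 0.989
¬((φ ≡ ¬(¬¬ψ ⊙ (ψ ⊙ ¬φ))) ≡ ¬ψ) = 1 − 0.989 = 0.011
(φ ≡ φ) ∨ ¬((φ ≡ ¬(¬¬ψ ⊙ (ψ ⊙ ¬φ))) ≡ ¬ψ) = max(1.000, 0.011) = 1.000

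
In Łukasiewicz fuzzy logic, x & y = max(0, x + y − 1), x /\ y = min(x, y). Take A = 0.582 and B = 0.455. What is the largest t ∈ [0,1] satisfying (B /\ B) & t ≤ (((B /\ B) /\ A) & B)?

0.545

B /\ B = min(0.455, 0.455) = 0.455
So the left factor is B /\ B = 0.455.
(B /\ B) /\ A = min(0.455, 0.582) = 0.455
((B /\ B) /\ A) & B = max(0, 0.455 + 0.455 − 1) = max(0, -0.090) = 0.000
So the right-hand bound is ((B /\ B) /\ A) & B = 0.000.
The residuum of the Łukasiewicz t-norm gives the supremum: min(1, 1 − 0.455 + 0.000).
1 − 0.455 + 0.000 = 0.545, so t = min(1, 0.545) = 0.545.
Check: 0.455 & 0.545 = max(0, 0.000) = 0.000 ≤ 0.000.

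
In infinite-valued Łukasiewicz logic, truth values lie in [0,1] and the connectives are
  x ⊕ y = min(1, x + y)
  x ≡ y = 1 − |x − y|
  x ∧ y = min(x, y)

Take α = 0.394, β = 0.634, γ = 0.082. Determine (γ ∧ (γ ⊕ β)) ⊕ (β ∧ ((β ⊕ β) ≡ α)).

γ ⊕ β = min(1, 0.082 + 0.634) = min(1, 0.716) = 0.716
γ ∧ (γ ⊕ β) = min(0.082, 0.716) = 0.082
β ⊕ β = min(1, 0.634 + 0.634) = min(1, 1.268) = 1.000
(β ⊕ β) ≡ α = 1 − |1.000 − 0.394| = 1 − 0.606 = 0.394
β ∧ ((β ⊕ β) ≡ α) = min(0.634, 0.394) = 0.394
(γ ∧ (γ ⊕ β)) ⊕ (β ∧ ((β ⊕ β) ≡ α)) = min(1, 0.082 + 0.394) = min(1, 0.476) = 0.476

0.476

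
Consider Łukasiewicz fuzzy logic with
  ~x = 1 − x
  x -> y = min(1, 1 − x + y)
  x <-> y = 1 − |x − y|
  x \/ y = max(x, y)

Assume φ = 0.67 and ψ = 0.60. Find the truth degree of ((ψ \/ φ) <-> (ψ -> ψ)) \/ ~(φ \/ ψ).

ψ \/ φ = max(0.60, 0.67) = 0.67
ψ -> ψ = min(1, 1 − 0.60 + 0.60) = min(1, 1.00) = 1.00
(ψ \/ φ) <-> (ψ -> ψ) = 1 − |0.67 − 1.00| = 1 − 0.33 = 0.67
φ \/ ψ = max(0.67, 0.60) = 0.67
~(φ \/ ψ) = 1 − 0.67 = 0.33
((ψ \/ φ) <-> (ψ -> ψ)) \/ ~(φ \/ ψ) = max(0.67, 0.33) = 0.67

0.67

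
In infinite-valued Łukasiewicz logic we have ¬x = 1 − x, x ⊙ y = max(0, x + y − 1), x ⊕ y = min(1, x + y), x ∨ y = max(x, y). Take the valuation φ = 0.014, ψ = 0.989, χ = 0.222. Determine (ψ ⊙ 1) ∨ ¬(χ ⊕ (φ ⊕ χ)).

0.989

ψ ⊙ 1 = max(0, 0.989 + 1.000 − 1) = max(0, 0.989) = 0.989
φ ⊕ χ = min(1, 0.014 + 0.222) = min(1, 0.236) = 0.236
χ ⊕ (φ ⊕ χ) = min(1, 0.222 + 0.236) = min(1, 0.458) = 0.458
¬(χ ⊕ (φ ⊕ χ)) = 1 − 0.458 = 0.542
(ψ ⊙ 1) ∨ ¬(χ ⊕ (φ ⊕ χ)) = max(0.989, 0.542) = 0.989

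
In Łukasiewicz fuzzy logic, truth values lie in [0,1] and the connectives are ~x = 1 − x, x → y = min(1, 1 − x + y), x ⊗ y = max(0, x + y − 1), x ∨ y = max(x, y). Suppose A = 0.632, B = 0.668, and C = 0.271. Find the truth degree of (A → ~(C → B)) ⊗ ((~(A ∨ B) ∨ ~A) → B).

C → B = min(1, 1 − 0.271 + 0.668) = min(1, 1.397) = 1.000
~(C → B) = 1 − 1.000 = 0.000
A → ~(C → B) = min(1, 1 − 0.632 + 0.000) = min(1, 0.368) = 0.368
A ∨ B = max(0.632, 0.668) = 0.668
~(A ∨ B) = 1 − 0.668 = 0.332
~A = 1 − 0.632 = 0.368
~(A ∨ B) ∨ ~A = max(0.332, 0.368) = 0.368
(~(A ∨ B) ∨ ~A) → B = min(1, 1 − 0.368 + 0.668) = min(1, 1.300) = 1.000
(A → ~(C → B)) ⊗ ((~(A ∨ B) ∨ ~A) → B) = max(0, 0.368 + 1.000 − 1) = max(0, 0.368) = 0.368

0.368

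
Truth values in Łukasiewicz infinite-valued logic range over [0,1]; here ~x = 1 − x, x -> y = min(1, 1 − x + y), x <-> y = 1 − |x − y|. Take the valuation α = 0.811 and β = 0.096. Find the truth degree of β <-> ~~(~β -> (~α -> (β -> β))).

0.096

~β = 1 − 0.096 = 0.904
~α = 1 − 0.811 = 0.189
β -> β = min(1, 1 − 0.096 + 0.096) = min(1, 1.000) = 1.000
~α -> (β -> β) = min(1, 1 − 0.189 + 1.000) = min(1, 1.811) = 1.000
~β -> (~α -> (β -> β)) = min(1, 1 − 0.904 + 1.000) = min(1, 1.096) = 1.000
~(~β -> (~α -> (β -> β))) = 1 − 1.000 = 0.000
~~(~β -> (~α -> (β -> β))) = 1 − 0.000 = 1.000
β <-> ~~(~β -> (~α -> (β -> β))) = 1 − |0.096 − 1.000| = 1 − 0.904 = 0.096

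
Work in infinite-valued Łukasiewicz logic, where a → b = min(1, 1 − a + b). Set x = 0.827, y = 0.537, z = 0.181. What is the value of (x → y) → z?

x → y = min(1, 1 − 0.827 + 0.537) = min(1, 0.710) = 0.710
(x → y) → z = min(1, 1 − 0.710 + 0.181) = min(1, 0.471) = 0.471

0.471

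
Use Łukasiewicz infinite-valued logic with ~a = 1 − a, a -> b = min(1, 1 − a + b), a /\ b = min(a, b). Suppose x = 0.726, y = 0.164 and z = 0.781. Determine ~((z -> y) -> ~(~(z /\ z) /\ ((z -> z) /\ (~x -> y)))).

z -> y = min(1, 1 − 0.781 + 0.164) = min(1, 0.383) = 0.383
z /\ z = min(0.781, 0.781) = 0.781
~(z /\ z) = 1 − 0.781 = 0.219
z -> z = min(1, 1 − 0.781 + 0.781) = min(1, 1.000) = 1.000
~x = 1 − 0.726 = 0.274
~x -> y = min(1, 1 − 0.274 + 0.164) = min(1, 0.890) = 0.890
(z -> z) /\ (~x -> y) = min(1.000, 0.890) = 0.890
~(z /\ z) /\ ((z -> z) /\ (~x -> y)) = min(0.219, 0.890) = 0.219
~(~(z /\ z) /\ ((z -> z) /\ (~x -> y))) = 1 − 0.219 = 0.781
(z -> y) -> ~(~(z /\ z) /\ ((z -> z) /\ (~x -> y))) = min(1, 1 − 0.383 + 0.781) = min(1, 1.398) = 1.000
~((z -> y) -> ~(~(z /\ z) /\ ((z -> z) /\ (~x -> y)))) = 1 − 1.000 = 0.000

0.000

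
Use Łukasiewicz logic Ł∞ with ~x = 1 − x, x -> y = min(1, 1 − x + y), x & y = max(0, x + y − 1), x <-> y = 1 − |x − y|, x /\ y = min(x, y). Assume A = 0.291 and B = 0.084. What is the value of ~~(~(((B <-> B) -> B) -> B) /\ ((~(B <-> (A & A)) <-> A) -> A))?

B <-> B = 1 − |0.084 − 0.084| = 1 − 0.000 = 1.000
(B <-> B) -> B = min(1, 1 − 1.000 + 0.084) = min(1, 0.084) = 0.084
((B <-> B) -> B) -> B = min(1, 1 − 0.084 + 0.084) = min(1, 1.000) = 1.000
~(((B <-> B) -> B) -> B) = 1 − 1.000 = 0.000
A & A = max(0, 0.291 + 0.291 − 1) = max(0, -0.418) = 0.000
B <-> (A & A) = 1 − |0.084 − 0.000| = 1 − 0.084 = 0.916
~(B <-> (A & A)) = 1 − 0.916 = 0.084
~(B <-> (A & A)) <-> A = 1 − |0.084 − 0.291| = 1 − 0.207 = 0.793
(~(B <-> (A & A)) <-> A) -> A = min(1, 1 − 0.793 + 0.291) = min(1, 0.498) = 0.498
~(((B <-> B) -> B) -> B) /\ ((~(B <-> (A & A)) <-> A) -> A) = min(0.000, 0.498) = 0.000
~(~(((B <-> B) -> B) -> B) /\ ((~(B <-> (A & A)) <-> A) -> A)) = 1 − 0.000 = 1.000
~~(~(((B <-> B) -> B) -> B) /\ ((~(B <-> (A & A)) <-> A) -> A)) = 1 − 1.000 = 0.000

0.000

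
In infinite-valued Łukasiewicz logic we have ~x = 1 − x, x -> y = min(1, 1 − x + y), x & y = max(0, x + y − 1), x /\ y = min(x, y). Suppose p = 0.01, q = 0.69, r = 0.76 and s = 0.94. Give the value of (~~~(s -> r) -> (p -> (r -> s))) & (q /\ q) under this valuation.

s -> r = min(1, 1 − 0.94 + 0.76) = min(1, 0.82) = 0.82
~(s -> r) = 1 − 0.82 = 0.18
~~(s -> r) = 1 − 0.18 = 0.82
~~~(s -> r) = 1 − 0.82 = 0.18
r -> s = min(1, 1 − 0.76 + 0.94) = min(1, 1.18) = 1.00
p -> (r -> s) = min(1, 1 − 0.01 + 1.00) = min(1, 1.99) = 1.00
~~~(s -> r) -> (p -> (r -> s)) = min(1, 1 − 0.18 + 1.00) = min(1, 1.82) = 1.00
q /\ q = min(0.69, 0.69) = 0.69
(~~~(s -> r) -> (p -> (r -> s))) & (q /\ q) = max(0, 1.00 + 0.69 − 1) = max(0, 0.69) = 0.69

0.69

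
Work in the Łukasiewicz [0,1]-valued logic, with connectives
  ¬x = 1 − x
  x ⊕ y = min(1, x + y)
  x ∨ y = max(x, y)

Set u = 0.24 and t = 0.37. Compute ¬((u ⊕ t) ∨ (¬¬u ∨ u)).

u ⊕ t = min(1, 0.24 + 0.37) = min(1, 0.61) = 0.61
¬u = 1 − 0.24 = 0.76
¬¬u = 1 − 0.76 = 0.24
¬¬u ∨ u = max(0.24, 0.24) = 0.24
(u ⊕ t) ∨ (¬¬u ∨ u) = max(0.61, 0.24) = 0.61
¬((u ⊕ t) ∨ (¬¬u ∨ u)) = 1 − 0.61 = 0.39

0.39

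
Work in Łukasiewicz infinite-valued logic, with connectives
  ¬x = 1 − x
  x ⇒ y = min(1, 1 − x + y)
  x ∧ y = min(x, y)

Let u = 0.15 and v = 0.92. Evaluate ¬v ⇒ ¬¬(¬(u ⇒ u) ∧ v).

¬v = 1 − 0.92 = 0.08
u ⇒ u = min(1, 1 − 0.15 + 0.15) = min(1, 1.00) = 1.00
¬(u ⇒ u) = 1 − 1.00 = 0.00
¬(u ⇒ u) ∧ v = min(0.00, 0.92) = 0.00
¬(¬(u ⇒ u) ∧ v) = 1 − 0.00 = 1.00
¬¬(¬(u ⇒ u) ∧ v) = 1 − 1.00 = 0.00
¬v ⇒ ¬¬(¬(u ⇒ u) ∧ v) = min(1, 1 − 0.08 + 0.00) = min(1, 0.92) = 0.92

0.92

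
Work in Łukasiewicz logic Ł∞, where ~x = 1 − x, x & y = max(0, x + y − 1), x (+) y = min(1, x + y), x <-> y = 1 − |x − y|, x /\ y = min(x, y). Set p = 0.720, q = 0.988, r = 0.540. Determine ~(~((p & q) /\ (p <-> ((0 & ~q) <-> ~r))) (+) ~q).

p & q = max(0, 0.720 + 0.988 − 1) = max(0, 0.708) = 0.708
~q = 1 − 0.988 = 0.012
0 & ~q = max(0, 0.000 + 0.012 − 1) = max(0, -0.988) = 0.000
~r = 1 − 0.540 = 0.460
(0 & ~q) <-> ~r = 1 − |0.000 − 0.460| = 1 − 0.460 = 0.540
p <-> ((0 & ~q) <-> ~r) = 1 − |0.720 − 0.540| = 1 − 0.180 = 0.820
(p & q) /\ (p <-> ((0 & ~q) <-> ~r)) = min(0.708, 0.820) = 0.708
~((p & q) /\ (p <-> ((0 & ~q) <-> ~r))) = 1 − 0.708 = 0.292
~((p & q) /\ (p <-> ((0 & ~q) <-> ~r))) (+) ~q = min(1, 0.292 + 0.012) = min(1, 0.304) = 0.304
~(~((p & q) /\ (p <-> ((0 & ~q) <-> ~r))) (+) ~q) = 1 − 0.304 = 0.696

0.696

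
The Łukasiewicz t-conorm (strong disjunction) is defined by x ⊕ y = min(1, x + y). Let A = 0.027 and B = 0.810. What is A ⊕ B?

0.837

A ⊕ B = min(1, 0.027 + 0.810) = min(1, 0.837) = 0.837
For comparison, the Gödel t-conorm max(x, y) would give 0.810.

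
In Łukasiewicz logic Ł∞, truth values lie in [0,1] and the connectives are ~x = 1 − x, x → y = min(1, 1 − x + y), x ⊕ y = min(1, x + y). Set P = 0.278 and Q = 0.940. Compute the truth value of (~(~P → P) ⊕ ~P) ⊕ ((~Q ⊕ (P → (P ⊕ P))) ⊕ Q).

~P = 1 − 0.278 = 0.722
~P → P = min(1, 1 − 0.722 + 0.278) = min(1, 0.556) = 0.556
~(~P → P) = 1 − 0.556 = 0.444
~(~P → P) ⊕ ~P = min(1, 0.444 + 0.722) = min(1, 1.166) = 1.000
~Q = 1 − 0.940 = 0.060
P ⊕ P = min(1, 0.278 + 0.278) = min(1, 0.556) = 0.556
P → (P ⊕ P) = min(1, 1 − 0.278 + 0.556) = min(1, 1.278) = 1.000
~Q ⊕ (P → (P ⊕ P)) = min(1, 0.060 + 1.000) = min(1, 1.060) = 1.000
(~Q ⊕ (P → (P ⊕ P))) ⊕ Q = min(1, 1.000 + 0.940) = min(1, 1.940) = 1.000
(~(~P → P) ⊕ ~P) ⊕ ((~Q ⊕ (P → (P ⊕ P))) ⊕ Q) = min(1, 1.000 + 1.000) = min(1, 2.000) = 1.000

1.000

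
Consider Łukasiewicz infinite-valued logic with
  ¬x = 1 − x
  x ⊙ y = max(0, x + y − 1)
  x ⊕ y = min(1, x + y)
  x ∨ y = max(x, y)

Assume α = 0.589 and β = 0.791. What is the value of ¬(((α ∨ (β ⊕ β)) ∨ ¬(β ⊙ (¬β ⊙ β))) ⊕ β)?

0.000

β ⊕ β = min(1, 0.791 + 0.791) = min(1, 1.582) = 1.000
α ∨ (β ⊕ β) = max(0.589, 1.000) = 1.000
¬β = 1 − 0.791 = 0.209
¬β ⊙ β = max(0, 0.209 + 0.791 − 1) = max(0, 0.000) = 0.000
β ⊙ (¬β ⊙ β) = max(0, 0.791 + 0.000 − 1) = max(0, -0.209) = 0.000
¬(β ⊙ (¬β ⊙ β)) = 1 − 0.000 = 1.000
(α ∨ (β ⊕ β)) ∨ ¬(β ⊙ (¬β ⊙ β)) = max(1.000, 1.000) = 1.000
((α ∨ (β ⊕ β)) ∨ ¬(β ⊙ (¬β ⊙ β))) ⊕ β = min(1, 1.000 + 0.791) = min(1, 1.791) = 1.000
¬(((α ∨ (β ⊕ β)) ∨ ¬(β ⊙ (¬β ⊙ β))) ⊕ β) = 1 − 1.000 = 0.000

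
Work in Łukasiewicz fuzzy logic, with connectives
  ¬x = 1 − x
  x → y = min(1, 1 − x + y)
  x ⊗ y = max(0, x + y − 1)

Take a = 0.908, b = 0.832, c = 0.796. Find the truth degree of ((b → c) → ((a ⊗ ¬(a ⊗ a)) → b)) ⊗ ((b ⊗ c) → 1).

b → c = min(1, 1 − 0.832 + 0.796) = min(1, 0.964) = 0.964
a ⊗ a = max(0, 0.908 + 0.908 − 1) = max(0, 0.816) = 0.816
¬(a ⊗ a) = 1 − 0.816 = 0.184
a ⊗ ¬(a ⊗ a) = max(0, 0.908 + 0.184 − 1) = max(0, 0.092) = 0.092
(a ⊗ ¬(a ⊗ a)) → b = min(1, 1 − 0.092 + 0.832) = min(1, 1.740) = 1.000
(b → c) → ((a ⊗ ¬(a ⊗ a)) → b) = min(1, 1 − 0.964 + 1.000) = min(1, 1.036) = 1.000
b ⊗ c = max(0, 0.832 + 0.796 − 1) = max(0, 0.628) = 0.628
(b ⊗ c) → 1 = min(1, 1 − 0.628 + 1.000) = min(1, 1.372) = 1.000
((b → c) → ((a ⊗ ¬(a ⊗ a)) → b)) ⊗ ((b ⊗ c) → 1) = max(0, 1.000 + 1.000 − 1) = max(0, 1.000) = 1.000

1.000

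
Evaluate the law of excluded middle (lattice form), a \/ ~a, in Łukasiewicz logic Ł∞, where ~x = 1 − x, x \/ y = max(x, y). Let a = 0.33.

0.67

~a = 1 − 0.33 = 0.67
a \/ ~a = max(0.33, 0.67) = 0.67
(The value 0.67 < 1 shows this instance is not satisfied; not a Ł∞-tautology — its value is max(a, 1−a).)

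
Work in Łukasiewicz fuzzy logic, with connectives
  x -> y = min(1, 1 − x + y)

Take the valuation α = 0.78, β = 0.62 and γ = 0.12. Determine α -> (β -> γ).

0.72

β -> γ = min(1, 1 − 0.62 + 0.12) = min(1, 0.50) = 0.50
α -> (β -> γ) = min(1, 1 − 0.78 + 0.50) = min(1, 0.72) = 0.72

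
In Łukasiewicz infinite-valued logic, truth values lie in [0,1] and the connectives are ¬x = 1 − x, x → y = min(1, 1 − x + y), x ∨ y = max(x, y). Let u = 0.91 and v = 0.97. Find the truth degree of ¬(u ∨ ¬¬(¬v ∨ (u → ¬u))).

¬v = 1 − 0.97 = 0.03
¬u = 1 − 0.91 = 0.09
u → ¬u = min(1, 1 − 0.91 + 0.09) = min(1, 0.18) = 0.18
¬v ∨ (u → ¬u) = max(0.03, 0.18) = 0.18
¬(¬v ∨ (u → ¬u)) = 1 − 0.18 = 0.82
¬¬(¬v ∨ (u → ¬u)) = 1 − 0.82 = 0.18
u ∨ ¬¬(¬v ∨ (u → ¬u)) = max(0.91, 0.18) = 0.91
¬(u ∨ ¬¬(¬v ∨ (u → ¬u))) = 1 − 0.91 = 0.09

0.09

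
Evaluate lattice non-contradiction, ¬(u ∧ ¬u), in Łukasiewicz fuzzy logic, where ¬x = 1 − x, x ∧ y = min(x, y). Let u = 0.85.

0.85

¬u = 1 − 0.85 = 0.15
u ∧ ¬u = min(0.85, 0.15) = 0.15
¬(u ∧ ¬u) = 1 − 0.15 = 0.85
(The value 0.85 < 1 shows this instance is not satisfied; not a Ł∞-tautology — its value is 1 − min(a, 1−a).)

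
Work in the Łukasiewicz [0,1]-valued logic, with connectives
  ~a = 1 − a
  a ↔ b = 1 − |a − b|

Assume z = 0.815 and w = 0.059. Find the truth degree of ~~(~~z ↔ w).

0.244

~z = 1 − 0.815 = 0.185
~~z = 1 − 0.185 = 0.815
~~z ↔ w = 1 − |0.815 − 0.059| = 1 − 0.756 = 0.244
~(~~z ↔ w) = 1 − 0.244 = 0.756
~~(~~z ↔ w) = 1 − 0.756 = 0.244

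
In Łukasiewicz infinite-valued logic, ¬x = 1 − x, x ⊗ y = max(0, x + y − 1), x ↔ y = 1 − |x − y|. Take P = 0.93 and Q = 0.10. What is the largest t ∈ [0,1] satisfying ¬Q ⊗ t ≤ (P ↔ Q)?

¬Q = 1 − 0.10 = 0.90
So the left factor is ¬Q = 0.90.
P ↔ Q = 1 − |0.93 − 0.10| = 1 − 0.83 = 0.17
So the right-hand bound is P ↔ Q = 0.17.
The residuum of the Łukasiewicz t-norm gives the supremum: min(1, 1 − 0.90 + 0.17).
1 − 0.90 + 0.17 = 0.27, so t = min(1, 0.27) = 0.27.
Check: 0.90 ⊗ 0.27 = max(0, 0.17) = 0.17 ≤ 0.17.

0.27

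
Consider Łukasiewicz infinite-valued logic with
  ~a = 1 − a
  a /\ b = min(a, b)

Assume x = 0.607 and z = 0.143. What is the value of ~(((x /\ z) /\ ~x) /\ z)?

x /\ z = min(0.607, 0.143) = 0.143
~x = 1 − 0.607 = 0.393
(x /\ z) /\ ~x = min(0.143, 0.393) = 0.143
((x /\ z) /\ ~x) /\ z = min(0.143, 0.143) = 0.143
~(((x /\ z) /\ ~x) /\ z) = 1 − 0.143 = 0.857

0.857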